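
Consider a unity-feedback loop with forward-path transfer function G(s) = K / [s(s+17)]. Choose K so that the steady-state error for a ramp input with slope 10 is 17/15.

System type = 1 (one pole at s=0).
K_v = lim_{s→0} s·G(s) = K / (17) = (1/17)·K.
e_ss = 10/K_v = 17/15 ⇒ K_v = 150/17 ⇒ K = (150/17)/(1/17) = 150.

150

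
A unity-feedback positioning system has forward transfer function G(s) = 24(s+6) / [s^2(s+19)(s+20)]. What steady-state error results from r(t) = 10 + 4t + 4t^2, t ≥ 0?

190/9

System type = 2 (two poles at s=0). Taking each input component in turn:
  • 10: tracked with zero error.
  • 4t: tracked with zero error.
  • 4t^2: e_ss = 8/K_a with K_a=36/95 → 190/9.
Total e_ss = 190/9.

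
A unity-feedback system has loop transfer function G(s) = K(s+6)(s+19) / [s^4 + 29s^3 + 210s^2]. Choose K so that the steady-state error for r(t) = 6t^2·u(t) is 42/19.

The denominator has no term below 210s^2 — 2 poles at s=0, type 2.
K_a = lim_{s→0} s^2·G(s) = K·6·19 / 210 = (19/35)·K.
e_ss = 12/K_a = 42/19 ⇒ K_a = 38/7 ⇒ K = (38/7)/(19/35) = 10.

10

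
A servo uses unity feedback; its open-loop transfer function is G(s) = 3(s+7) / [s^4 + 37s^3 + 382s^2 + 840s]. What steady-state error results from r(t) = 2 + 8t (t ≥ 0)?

320

Factoring s from the denominator leaves a polynomial with constant term 840, so the system is type 1. By superposition:
  • 2: tracked with zero error.
  • 8t: e_ss = 8/K_v with K_v=0.025 → 320.
Total e_ss = 320.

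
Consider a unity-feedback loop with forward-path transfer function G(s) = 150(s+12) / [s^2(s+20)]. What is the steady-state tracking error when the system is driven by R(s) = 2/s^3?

G(s) has two factors of s in the denominator, so the system is type 2.
K_a = lim_{s→0} s^2·G(s) = 150·12 / (20) = 90.
r(t) = t^2 gives R(s) = 2/s^3.
e_ss = 2/K_a = 2/90 = 1/45.

1/45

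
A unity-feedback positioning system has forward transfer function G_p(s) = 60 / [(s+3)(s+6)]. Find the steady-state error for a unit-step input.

3/13

G_p(s) has no factors of s in the denominator, so the system is type 0.
K_p = lim_{s→0} G_p(s) = 60 / (3·6) = 10/3.
e_ss = 1/(1 + K_p) = 1/(13/3) = 3/13.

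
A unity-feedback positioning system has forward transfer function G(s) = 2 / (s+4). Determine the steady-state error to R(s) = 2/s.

4/3

System type = 0 (no poles at s=0).
K_p = lim_{s→0} G(s) = 2 / (4) = 0.5.
e_ss = 2/(1 + K_p) = 2/1.5 = 4/3.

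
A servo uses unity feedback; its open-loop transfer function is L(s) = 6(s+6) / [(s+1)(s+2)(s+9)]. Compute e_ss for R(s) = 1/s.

1/3

L(s) has no factors of s in the denominator, so the system is type 0.
K_p = lim_{s→0} L(s) = 6·6 / (1·2·9) = 2.
e_ss = 1/(1 + K_p) = 1/3.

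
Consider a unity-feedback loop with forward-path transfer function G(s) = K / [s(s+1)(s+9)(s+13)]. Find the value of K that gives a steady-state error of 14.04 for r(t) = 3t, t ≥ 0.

The open loop has one pole at the origin → type 1 system.
K_v = lim_{s→0} s·G(s) = K / (1·9·13) = (1/117)·K.
e_ss = 3/K_v = 14.04 ⇒ K_v = 25/117 ⇒ K = (25/117)/(1/117) = 25.

25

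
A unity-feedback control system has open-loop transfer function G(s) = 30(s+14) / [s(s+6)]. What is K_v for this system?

G(s) has one factor of s in the denominator, so the system is type 1.
K_v = lim_{s→0} s·G(s) = 30·14 / (6) = 70.

70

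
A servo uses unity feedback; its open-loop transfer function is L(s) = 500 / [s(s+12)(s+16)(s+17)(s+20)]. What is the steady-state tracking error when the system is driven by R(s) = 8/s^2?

The open loop has one pole at the origin → type 1 system.
K_v = lim_{s→0} s·L(s) = 500 / (12·16·17·20) = 25/3264.
e_ss = 8/K_v = 8/(25/3264) = 1044.48.

1044.48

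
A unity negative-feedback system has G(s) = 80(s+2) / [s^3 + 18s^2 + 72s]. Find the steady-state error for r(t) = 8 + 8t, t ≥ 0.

Factoring s from the denominator leaves a polynomial with constant term 72, so the system is type 1. Treating each term separately:
  • 8: tracked with zero error.
  • 8t: e_ss = 8/K_v with K_v=20/9 → 3.6.
Total e_ss = 3.6.

3.6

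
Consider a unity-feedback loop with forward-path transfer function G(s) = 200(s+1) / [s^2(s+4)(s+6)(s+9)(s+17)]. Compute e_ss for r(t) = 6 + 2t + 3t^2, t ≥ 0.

Two free integrators in G(s): this is a type 2 system. Taking each input component in turn:
  • 6: tracked with zero error.
  • 2t: tracked with zero error.
  • 3t^2: e_ss = 6/K_a with K_a=25/459 → 110.16.
Total e_ss = 110.16.

110.16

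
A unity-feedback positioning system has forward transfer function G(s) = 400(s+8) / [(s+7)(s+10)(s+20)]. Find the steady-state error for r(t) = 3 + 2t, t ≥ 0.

infinity

G(s) has no factors of s in the denominator, so the system is type 0. By superposition:
  • 3: e_ss = 3/(1+K_p) with K_p=16/7 → 21/23.
  • 2t: a type-0 system cannot track it, e_ss → ∞.
The unbounded component dominates.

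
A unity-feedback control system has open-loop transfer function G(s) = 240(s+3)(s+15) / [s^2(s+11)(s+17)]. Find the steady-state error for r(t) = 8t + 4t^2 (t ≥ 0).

187/1350

The open loop has two poles at the origin → type 2 system. By superposition:
  • 8t: tracked with zero error.
  • 4t^2: e_ss = 8/K_a with K_a=10800/187 → 187/1350.
Total e_ss = 187/1350.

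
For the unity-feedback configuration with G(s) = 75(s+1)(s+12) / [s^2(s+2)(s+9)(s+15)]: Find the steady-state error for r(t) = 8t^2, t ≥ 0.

4.8

System type = 2 (two poles at s=0).
K_a = lim_{s→0} s^2·G(s) = 75·1·12 / (2·9·15) = 10/3.
r(t) = 8t^2 gives R(s) = 16/s^3.
e_ss = 16/K_a = 16/(10/3) = 4.8.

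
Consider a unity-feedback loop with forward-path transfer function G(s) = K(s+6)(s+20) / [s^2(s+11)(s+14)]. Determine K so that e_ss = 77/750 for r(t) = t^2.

25

The open loop has two poles at the origin → type 2 system.
K_a = lim_{s→0} s^2·G(s) = K·6·20 / (11·14) = (60/77)·K.
e_ss = 2/K_a = 77/750 ⇒ K_a = 1500/77 ⇒ K = (1500/77)/(60/77) = 25.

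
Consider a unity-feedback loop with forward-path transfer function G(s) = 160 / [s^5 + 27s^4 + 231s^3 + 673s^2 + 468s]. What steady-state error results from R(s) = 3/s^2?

Lowest-order denominator term is 468s, so the open loop has 1 pole at the origin → type 1 system.
K_v = lim_{s→0} s·G(s) = 160 / 468 = 40/117.
e_ss = 3/K_v = 3/(40/117) = 8.775.

8.775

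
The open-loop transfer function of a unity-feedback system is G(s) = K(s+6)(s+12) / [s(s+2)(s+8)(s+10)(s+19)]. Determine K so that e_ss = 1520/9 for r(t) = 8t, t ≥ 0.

2

The open loop has one pole at the origin → type 1 system.
K_v = lim_{s→0} s·G(s) = K·6·12 / (2·8·10·19) = (9/380)·K.
e_ss = 8/K_v = 1520/9 ⇒ K_v = 9/190 ⇒ K = (9/190)/(9/380) = 2.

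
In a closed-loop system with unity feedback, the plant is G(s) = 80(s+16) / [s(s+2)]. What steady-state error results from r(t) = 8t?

0.0125

The open loop has one pole at the origin → type 1 system.
K_v = lim_{s→0} s·G(s) = 80·16 / (2) = 640.
e_ss = 8/K_v = 8/640 = 0.0125.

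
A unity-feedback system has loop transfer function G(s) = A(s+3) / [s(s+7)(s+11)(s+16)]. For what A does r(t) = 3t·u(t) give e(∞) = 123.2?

The open loop has one pole at the origin → type 1 system.
K_v = lim_{s→0} s·G(s) = A·3 / (7·11·16) = (3/1232)·A.
e_ss = 3/K_v = 123.2 ⇒ K_v = 15/616 ⇒ A = (15/616)/(3/1232) = 10.

10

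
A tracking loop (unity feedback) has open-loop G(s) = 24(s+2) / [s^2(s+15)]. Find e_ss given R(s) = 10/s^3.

System type = 2 (two poles at s=0).
K_a = lim_{s→0} s^2·G(s) = 24·2 / (15) = 3.2.
r(t) = 5t^2 gives R(s) = 10/s^3.
e_ss = 10/K_a = 10/3.2 = 3.125.

3.125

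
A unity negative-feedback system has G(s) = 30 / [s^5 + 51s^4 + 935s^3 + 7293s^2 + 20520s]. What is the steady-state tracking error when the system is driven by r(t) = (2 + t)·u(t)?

The denominator has no term below 20520s — 1 pole at s=0, type 1. Taking each input component in turn:
  • 2: tracked with zero error.
  • t: e_ss = 1/K_v with K_v=1/684 → 684.
Total e_ss = 684.

684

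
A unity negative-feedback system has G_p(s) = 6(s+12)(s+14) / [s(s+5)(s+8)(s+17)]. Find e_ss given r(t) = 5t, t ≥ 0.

One free integrator in G_p(s): this is a type 1 system.
K_v = lim_{s→0} s·G_p(s) = 6·12·14 / (5·8·17) = 126/85.
e_ss = 5/K_v = 5/(126/85) = 425/126.

425/126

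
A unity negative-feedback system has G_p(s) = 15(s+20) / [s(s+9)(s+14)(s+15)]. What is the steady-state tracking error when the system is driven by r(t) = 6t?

37.8

G_p(s) has one factor of s in the denominator, so the system is type 1.
K_v = lim_{s→0} s·G_p(s) = 15·20 / (9·14·15) = 10/63.
e_ss = 6/K_v = 6/(10/63) = 37.8.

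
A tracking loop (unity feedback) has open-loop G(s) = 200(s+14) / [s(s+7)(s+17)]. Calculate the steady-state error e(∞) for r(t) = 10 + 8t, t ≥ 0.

0.34

The open loop has one pole at the origin → type 1 system. By superposition:
  • 10: tracked with zero error.
  • 8t: e_ss = 8/K_v with K_v=400/17 → 0.34.
Total e_ss = 0.34.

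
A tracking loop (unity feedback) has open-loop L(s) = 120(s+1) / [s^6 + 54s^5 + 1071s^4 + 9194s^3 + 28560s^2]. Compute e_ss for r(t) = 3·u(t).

0

Lowest-order denominator term is 28560s^2, so the open loop has 2 poles at the origin → type 2 system.
K_p = ∞ for a type-2 system; e_ss to a step is zero.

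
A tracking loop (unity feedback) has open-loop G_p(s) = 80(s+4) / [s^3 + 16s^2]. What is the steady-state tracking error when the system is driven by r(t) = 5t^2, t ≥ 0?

0.5

Factoring s^2 from the denominator leaves a polynomial with constant term 16, so the system is type 2.
K_a = lim_{s→0} s^2·G_p(s) = 80·4 / 16 = 20.
r(t) = 5t^2 gives R(s) = 10/s^3.
e_ss = 10/K_a = 10/20 = 0.5.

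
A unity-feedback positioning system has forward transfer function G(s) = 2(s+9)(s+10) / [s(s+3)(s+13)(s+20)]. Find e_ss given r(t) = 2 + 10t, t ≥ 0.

130/3

G(s) has one factor of s in the denominator, so the system is type 1. Taking each input component in turn:
  • 2: tracked with zero error.
  • 10t: e_ss = 10/K_v with K_v=3/13 → 130/3.
Total e_ss = 130/3.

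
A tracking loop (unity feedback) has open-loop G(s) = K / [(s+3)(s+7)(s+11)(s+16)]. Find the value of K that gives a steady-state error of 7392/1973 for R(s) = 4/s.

250

No free integrators in G(s): this is a type 0 system.
K_p = lim_{s→0} G(s) = K / (3·7·11·16) = (1/3696)·K.
e_ss = 4/(1 + K_p) = 7392/1973 ⇒ 1 + (1/3696)·K = 1973/1848 ⇒ K = 250.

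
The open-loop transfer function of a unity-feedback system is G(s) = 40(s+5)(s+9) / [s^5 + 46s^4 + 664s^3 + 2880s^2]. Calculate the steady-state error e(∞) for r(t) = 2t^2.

6.4

Factoring s^2 from the denominator leaves a polynomial with constant term 2880, so the system is type 2.
K_a = lim_{s→0} s^2·G(s) = 40·5·9 / 2880 = 0.625.
r(t) = 2t^2 gives R(s) = 4/s^3.
e_ss = 4/K_a = 4/0.625 = 6.4.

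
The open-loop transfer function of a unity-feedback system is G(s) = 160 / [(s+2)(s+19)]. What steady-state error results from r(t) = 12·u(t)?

The open loop has no poles at the origin → type 0 system.
K_p = lim_{s→0} G(s) = 160 / (2·19) = 80/19.
e_ss = 12/(1 + K_p) = 12/(99/19) = 76/33.

76/33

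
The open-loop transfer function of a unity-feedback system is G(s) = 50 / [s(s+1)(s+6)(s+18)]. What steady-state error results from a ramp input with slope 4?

8.64

G(s) has one factor of s in the denominator, so the system is type 1.
K_v = lim_{s→0} s·G(s) = 50 / (1·6·18) = 25/54.
e_ss = 4/K_v = 4/(25/54) = 8.64.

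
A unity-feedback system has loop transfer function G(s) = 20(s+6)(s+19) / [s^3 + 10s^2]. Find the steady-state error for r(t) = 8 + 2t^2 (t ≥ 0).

1/57

Lowest-order denominator term is 10s^2, so the open loop has 2 poles at the origin → type 2 system. Treating each term separately:
  • 8: tracked with zero error.
  • 2t^2: e_ss = 4/K_a with K_a=228 → 1/57.
Total e_ss = 1/57.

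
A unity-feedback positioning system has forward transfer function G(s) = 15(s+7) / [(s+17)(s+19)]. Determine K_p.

G(s) has no factors of s in the denominator, so the system is type 0.
K_p = lim_{s→0} G(s) = 15·7 / (17·19) = 105/323.

105/323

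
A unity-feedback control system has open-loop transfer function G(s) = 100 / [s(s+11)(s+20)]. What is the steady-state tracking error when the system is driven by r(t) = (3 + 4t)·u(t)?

8.8

One free integrator in G(s): this is a type 1 system. Treating each term separately:
  • 3: tracked with zero error.
  • 4t: e_ss = 4/K_v with K_v=5/11 → 8.8.
Total e_ss = 8.8.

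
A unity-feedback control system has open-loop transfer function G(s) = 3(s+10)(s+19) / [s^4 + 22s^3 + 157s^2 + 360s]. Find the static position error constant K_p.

K_p = lim_{s→0} G(s); with 1 pole at the origin the limit diverges, so K_p = ∞.

infinity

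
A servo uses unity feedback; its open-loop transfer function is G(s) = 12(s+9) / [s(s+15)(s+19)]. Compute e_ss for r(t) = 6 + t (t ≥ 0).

95/36

G(s) has one factor of s in the denominator, so the system is type 1. Treating each term separately:
  • 6: tracked with zero error.
  • t: e_ss = 1/K_v with K_v=36/95 → 95/36.
Total e_ss = 95/36.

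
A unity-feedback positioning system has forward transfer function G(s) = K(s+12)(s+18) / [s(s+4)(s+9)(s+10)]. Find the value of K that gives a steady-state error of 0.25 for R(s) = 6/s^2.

One free integrator in G(s): this is a type 1 system.
K_v = lim_{s→0} s·G(s) = K·12·18 / (4·9·10) = 0.6·K.
e_ss = 6/K_v = 0.25 ⇒ K_v = 24 ⇒ K = 24/0.6 = 40.

40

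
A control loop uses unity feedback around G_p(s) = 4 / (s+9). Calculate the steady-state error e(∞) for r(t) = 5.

System type = 0 (no poles at s=0).
K_p = lim_{s→0} G_p(s) = 4 / (9) = 4/9.
e_ss = 5/(1 + K_p) = 5/(13/9) = 45/13.

45/13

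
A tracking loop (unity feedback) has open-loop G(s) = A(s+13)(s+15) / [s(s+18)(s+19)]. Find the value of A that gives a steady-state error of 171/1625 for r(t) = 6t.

One free integrator in G(s): this is a type 1 system.
K_v = lim_{s→0} s·G(s) = A·13·15 / (18·19) = (65/114)·A.
e_ss = 6/K_v = 171/1625 ⇒ K_v = 3250/57 ⇒ A = (3250/57)/(65/114) = 100.

100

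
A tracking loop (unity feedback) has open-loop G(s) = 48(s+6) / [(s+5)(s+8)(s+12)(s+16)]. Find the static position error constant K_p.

No free integrators in G(s): this is a type 0 system.
K_p = lim_{s→0} G(s) = 48·6 / (5·8·12·16) = 0.0375.

0.0375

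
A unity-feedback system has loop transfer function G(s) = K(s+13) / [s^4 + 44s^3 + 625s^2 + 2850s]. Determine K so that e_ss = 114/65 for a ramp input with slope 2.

250

The denominator has no term below 2850s — 1 pole at s=0, type 1.
K_v = lim_{s→0} s·G(s) = K·13 / 2850 = (13/2850)·K.
e_ss = 2/K_v = 114/65 ⇒ K_v = 65/57 ⇒ K = (65/57)/(13/2850) = 250.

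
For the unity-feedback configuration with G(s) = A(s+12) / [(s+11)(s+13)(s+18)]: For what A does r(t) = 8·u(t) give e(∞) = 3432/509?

40

System type = 0 (no poles at s=0).
K_p = lim_{s→0} G(s) = A·12 / (11·13·18) = (2/429)·A.
e_ss = 8/(1 + K_p) = 3432/509 ⇒ 1 + (2/429)·A = 509/429 ⇒ A = 40.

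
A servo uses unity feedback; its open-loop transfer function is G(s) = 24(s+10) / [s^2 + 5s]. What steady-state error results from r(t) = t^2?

Factoring s from the denominator leaves a polynomial with constant term 5, so the system is type 1.
K_a = lim_{s→0} s^2·G(s) = 0; the steady-state error to this parabolic input grows without bound.

infinity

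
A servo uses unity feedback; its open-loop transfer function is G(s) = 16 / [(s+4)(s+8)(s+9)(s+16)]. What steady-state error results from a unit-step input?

288/289

G(s) has no factors of s in the denominator, so the system is type 0.
K_p = lim_{s→0} G(s) = 16 / (4·8·9·16) = 1/288.
e_ss = 1/(1 + K_p) = 1/(289/288) = 288/289.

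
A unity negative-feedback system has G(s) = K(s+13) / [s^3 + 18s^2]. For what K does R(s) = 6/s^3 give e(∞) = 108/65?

The denominator has no term below 18s^2 — 2 poles at s=0, type 2.
K_a = lim_{s→0} s^2·G(s) = K·13 / 18 = (13/18)·K.
e_ss = 6/K_a = 108/65 ⇒ K_a = 65/18 ⇒ K = (65/18)/(13/18) = 5.

5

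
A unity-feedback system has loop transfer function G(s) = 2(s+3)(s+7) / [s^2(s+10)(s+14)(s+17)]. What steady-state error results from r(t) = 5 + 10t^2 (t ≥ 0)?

System type = 2 (two poles at s=0). Taking each input component in turn:
  • 5: tracked with zero error.
  • 10t^2: e_ss = 20/K_a with K_a=3/170 → 3400/3.
Total e_ss = 3400/3.

3400/3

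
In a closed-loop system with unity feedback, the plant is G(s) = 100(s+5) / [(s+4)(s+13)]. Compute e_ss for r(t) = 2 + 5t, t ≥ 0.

The open loop has no poles at the origin → type 0 system. By superposition:
  • 2: e_ss = 2/(1+K_p) with K_p=125/13 → 13/69.
  • 5t: a type-0 system cannot track it, e_ss → ∞.
The unbounded component dominates.

infinity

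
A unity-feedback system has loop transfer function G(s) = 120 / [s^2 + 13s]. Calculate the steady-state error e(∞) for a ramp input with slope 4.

13/30

Factoring s from the denominator leaves a polynomial with constant term 13, so the system is type 1.
K_v = lim_{s→0} s·G(s) = 120 / 13 = 120/13.
e_ss = 4/K_v = 4/(120/13) = 13/30.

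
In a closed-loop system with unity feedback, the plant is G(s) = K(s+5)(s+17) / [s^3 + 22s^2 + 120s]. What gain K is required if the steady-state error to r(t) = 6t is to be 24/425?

150

The denominator has no term below 120s — 1 pole at s=0, type 1.
K_v = lim_{s→0} s·G(s) = K·5·17 / 120 = (17/24)·K.
e_ss = 6/K_v = 24/425 ⇒ K_v = 106.25 ⇒ K = 106.25/(17/24) = 150.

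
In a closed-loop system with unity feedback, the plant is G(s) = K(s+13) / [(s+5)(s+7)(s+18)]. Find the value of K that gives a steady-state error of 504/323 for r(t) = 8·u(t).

200

No free integrators in G(s): this is a type 0 system.
K_p = lim_{s→0} G(s) = K·13 / (5·7·18) = (13/630)·K.
e_ss = 8/(1 + K_p) = 504/323 ⇒ 1 + (13/630)·K = 323/63 ⇒ K = 200.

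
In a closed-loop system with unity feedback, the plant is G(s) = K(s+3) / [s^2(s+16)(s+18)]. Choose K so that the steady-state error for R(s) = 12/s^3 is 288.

4

Two free integrators in G(s): this is a type 2 system.
K_a = lim_{s→0} s^2·G(s) = K·3 / (16·18) = (1/96)·K.
e_ss = 12/K_a = 288 ⇒ K_a = 1/24 ⇒ K = (1/24)/(1/96) = 4.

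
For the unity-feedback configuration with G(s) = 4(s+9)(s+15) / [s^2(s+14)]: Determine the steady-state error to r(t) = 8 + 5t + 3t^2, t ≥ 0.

G(s) has two factors of s in the denominator, so the system is type 2. By superposition:
  • 8: tracked with zero error.
  • 5t: tracked with zero error.
  • 3t^2: e_ss = 6/K_a with K_a=270/7 → 7/45.
Total e_ss = 7/45.

7/45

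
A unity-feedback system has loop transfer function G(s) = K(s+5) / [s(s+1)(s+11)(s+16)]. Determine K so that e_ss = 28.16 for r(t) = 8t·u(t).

The open loop has one pole at the origin → type 1 system.
K_v = lim_{s→0} s·G(s) = K·5 / (1·11·16) = (5/176)·K.
e_ss = 8/K_v = 28.16 ⇒ K_v = 25/88 ⇒ K = (25/88)/(5/176) = 10.

10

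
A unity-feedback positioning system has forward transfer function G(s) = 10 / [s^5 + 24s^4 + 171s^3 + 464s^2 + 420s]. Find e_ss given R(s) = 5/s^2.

210

Lowest-order denominator term is 420s, so the open loop has 1 pole at the origin → type 1 system.
K_v = lim_{s→0} s·G(s) = 10 / 420 = 1/42.
e_ss = 5/K_v = 5/(1/42) = 210.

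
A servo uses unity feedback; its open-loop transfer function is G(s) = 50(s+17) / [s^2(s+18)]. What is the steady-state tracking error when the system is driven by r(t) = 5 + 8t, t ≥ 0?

System type = 2 (two poles at s=0). By superposition:
  • 5: tracked with zero error.
  • 8t: tracked with zero error.
Total e_ss = 0.

0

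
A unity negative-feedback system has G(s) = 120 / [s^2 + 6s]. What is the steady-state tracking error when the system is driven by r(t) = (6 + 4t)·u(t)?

0.2

The denominator has no term below 6s — 1 pole at s=0, type 1. By superposition:
  • 6: tracked with zero error.
  • 4t: e_ss = 4/K_v with K_v=20 → 0.2.
Total e_ss = 0.2.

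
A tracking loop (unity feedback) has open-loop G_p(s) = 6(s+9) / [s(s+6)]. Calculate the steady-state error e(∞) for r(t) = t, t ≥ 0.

1/9

System type = 1 (one pole at s=0).
K_v = lim_{s→0} s·G_p(s) = 6·9 / (6) = 9.
e_ss = 1/K_v = 1/9.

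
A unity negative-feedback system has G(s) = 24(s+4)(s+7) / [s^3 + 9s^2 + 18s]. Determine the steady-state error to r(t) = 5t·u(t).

15/112

Factoring s from the denominator leaves a polynomial with constant term 18, so the system is type 1.
K_v = lim_{s→0} s·G(s) = 24·4·7 / 18 = 112/3.
e_ss = 5/K_v = 5/(112/3) = 15/112.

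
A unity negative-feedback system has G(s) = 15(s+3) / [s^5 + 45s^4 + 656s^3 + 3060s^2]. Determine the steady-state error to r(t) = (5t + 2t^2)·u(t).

272

Lowest-order denominator term is 3060s^2, so the open loop has 2 poles at the origin → type 2 system. Treating each term separately:
  • 5t: tracked with zero error.
  • 2t^2: e_ss = 4/K_a with K_a=1/68 → 272.
Total e_ss = 272.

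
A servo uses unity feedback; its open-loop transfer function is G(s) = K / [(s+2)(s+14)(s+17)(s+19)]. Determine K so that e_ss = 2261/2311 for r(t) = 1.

200

The open loop has no poles at the origin → type 0 system.
K_p = lim_{s→0} G(s) = K / (2·14·17·19) = (1/9044)·K.
e_ss = 1/(1 + K_p) = 2261/2311 ⇒ 1 + (1/9044)·K = 2311/2261 ⇒ K = 200.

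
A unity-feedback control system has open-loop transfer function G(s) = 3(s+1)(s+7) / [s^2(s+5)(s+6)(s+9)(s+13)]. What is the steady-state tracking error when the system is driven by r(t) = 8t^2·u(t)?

18720/7

G(s) has two factors of s in the denominator, so the system is type 2.
K_a = lim_{s→0} s^2·G(s) = 3·1·7 / (5·6·9·13) = 7/1170.
r(t) = 8t^2 gives R(s) = 16/s^3.
e_ss = 16/K_a = 16/(7/1170) = 18720/7.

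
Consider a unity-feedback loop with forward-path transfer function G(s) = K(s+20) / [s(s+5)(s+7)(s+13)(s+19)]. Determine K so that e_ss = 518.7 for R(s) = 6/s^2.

One free integrator in G(s): this is a type 1 system.
K_v = lim_{s→0} s·G(s) = K·20 / (5·7·13·19) = (4/1729)·K.
e_ss = 6/K_v = 518.7 ⇒ K_v = 20/1729 ⇒ K = (20/1729)/(4/1729) = 5.

5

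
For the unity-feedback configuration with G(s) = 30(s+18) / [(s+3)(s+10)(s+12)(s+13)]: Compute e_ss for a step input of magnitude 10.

260/29

The open loop has no poles at the origin → type 0 system.
K_p = lim_{s→0} G(s) = 30·18 / (3·10·12·13) = 3/26.
e_ss = 10/(1 + K_p) = 10/(29/26) = 260/29.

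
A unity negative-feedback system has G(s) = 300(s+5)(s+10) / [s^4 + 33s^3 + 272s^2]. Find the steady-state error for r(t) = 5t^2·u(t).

68/375

The denominator has no term below 272s^2 — 2 poles at s=0, type 2.
K_a = lim_{s→0} s^2·G(s) = 300·5·10 / 272 = 1875/34.
r(t) = 5t^2 gives R(s) = 10/s^3.
e_ss = 10/K_a = 10/(1875/34) = 68/375.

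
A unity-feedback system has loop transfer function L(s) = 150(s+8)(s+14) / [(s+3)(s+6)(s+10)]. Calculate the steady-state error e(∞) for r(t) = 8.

No free integrators in L(s): this is a type 0 system.
K_p = lim_{s→0} L(s) = 150·8·14 / (3·6·10) = 280/3.
e_ss = 8/(1 + K_p) = 8/(283/3) = 24/283.

24/283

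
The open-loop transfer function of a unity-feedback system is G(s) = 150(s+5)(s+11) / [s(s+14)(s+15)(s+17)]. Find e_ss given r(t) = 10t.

238/55

One free integrator in G(s): this is a type 1 system.
K_v = lim_{s→0} s·G(s) = 150·5·11 / (14·15·17) = 275/119.
e_ss = 10/K_v = 10/(275/119) = 238/55.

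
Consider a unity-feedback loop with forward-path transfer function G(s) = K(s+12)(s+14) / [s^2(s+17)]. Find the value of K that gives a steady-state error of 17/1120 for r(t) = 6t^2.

G(s) has two factors of s in the denominator, so the system is type 2.
K_a = lim_{s→0} s^2·G(s) = K·12·14 / (17) = (168/17)·K.
e_ss = 12/K_a = 17/1120 ⇒ K_a = 13440/17 ⇒ K = (13440/17)/(168/17) = 80.

80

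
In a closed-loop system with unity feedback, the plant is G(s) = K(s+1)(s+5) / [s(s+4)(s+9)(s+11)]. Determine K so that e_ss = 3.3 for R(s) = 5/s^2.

120

G(s) has one factor of s in the denominator, so the system is type 1.
K_v = lim_{s→0} s·G(s) = K·1·5 / (4·9·11) = (5/396)·K.
e_ss = 5/K_v = 3.3 ⇒ K_v = 50/33 ⇒ K = (50/33)/(5/396) = 120.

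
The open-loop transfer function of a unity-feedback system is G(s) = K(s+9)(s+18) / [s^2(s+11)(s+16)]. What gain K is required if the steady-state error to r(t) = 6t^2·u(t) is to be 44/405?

120

Two free integrators in G(s): this is a type 2 system.
K_a = lim_{s→0} s^2·G(s) = K·9·18 / (11·16) = (81/88)·K.
e_ss = 12/K_a = 44/405 ⇒ K_a = 1215/11 ⇒ K = (1215/11)/(81/88) = 120.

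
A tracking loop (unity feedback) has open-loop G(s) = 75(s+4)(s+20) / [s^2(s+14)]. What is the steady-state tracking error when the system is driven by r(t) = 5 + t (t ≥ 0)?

System type = 2 (two poles at s=0). Treating each term separately:
  • 5: tracked with zero error.
  • t: tracked with zero error.
Total e_ss = 0.

0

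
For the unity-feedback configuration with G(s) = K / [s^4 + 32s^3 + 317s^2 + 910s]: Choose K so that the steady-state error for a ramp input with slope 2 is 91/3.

Factoring s from the denominator leaves a polynomial with constant term 910, so the system is type 1.
K_v = lim_{s→0} s·G(s) = K / 910 = (1/910)·K.
e_ss = 2/K_v = 91/3 ⇒ K_v = 6/91 ⇒ K = (6/91)/(1/910) = 60.

60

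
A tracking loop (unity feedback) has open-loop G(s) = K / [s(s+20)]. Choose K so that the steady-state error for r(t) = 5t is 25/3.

12

G(s) has one factor of s in the denominator, so the system is type 1.
K_v = lim_{s→0} s·G(s) = K / (20) = 0.05·K.
e_ss = 5/K_v = 25/3 ⇒ K_v = 0.6 ⇒ K = 0.6/0.05 = 12.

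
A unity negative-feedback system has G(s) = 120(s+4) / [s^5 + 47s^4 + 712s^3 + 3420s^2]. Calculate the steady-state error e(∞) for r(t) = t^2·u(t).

14.25

The denominator has no term below 3420s^2 — 2 poles at s=0, type 2.
K_a = lim_{s→0} s^2·G(s) = 120·4 / 3420 = 8/57.
r(t) = t^2 gives R(s) = 2/s^3.
e_ss = 2/K_a = 2/(8/57) = 14.25.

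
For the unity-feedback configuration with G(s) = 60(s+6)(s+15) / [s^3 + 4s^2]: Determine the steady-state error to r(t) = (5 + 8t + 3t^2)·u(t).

Lowest-order denominator term is 4s^2, so the open loop has 2 poles at the origin → type 2 system. Treating each term separately:
  • 5: tracked with zero error.
  • 8t: tracked with zero error.
  • 3t^2: e_ss = 6/K_a with K_a=1350 → 1/225.
Total e_ss = 1/225.

1/225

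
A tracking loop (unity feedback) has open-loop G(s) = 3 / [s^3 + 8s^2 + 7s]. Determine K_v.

3/7

Factoring s from the denominator leaves a polynomial with constant term 7, so the system is type 1.
K_v = lim_{s→0} s·G(s) = 3 / 7 = 3/7.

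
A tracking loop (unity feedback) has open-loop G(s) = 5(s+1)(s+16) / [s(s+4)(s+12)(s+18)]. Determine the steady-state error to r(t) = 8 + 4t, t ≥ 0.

One free integrator in G(s): this is a type 1 system. Taking each input component in turn:
  • 8: tracked with zero error.
  • 4t: e_ss = 4/K_v with K_v=5/54 → 43.2.
Total e_ss = 43.2.

43.2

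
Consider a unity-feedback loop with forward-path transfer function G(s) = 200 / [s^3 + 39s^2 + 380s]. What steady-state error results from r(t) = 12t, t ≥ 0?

Lowest-order denominator term is 380s, so the open loop has 1 pole at the origin → type 1 system.
K_v = lim_{s→0} s·G(s) = 200 / 380 = 10/19.
e_ss = 12/K_v = 12/(10/19) = 22.8.

22.8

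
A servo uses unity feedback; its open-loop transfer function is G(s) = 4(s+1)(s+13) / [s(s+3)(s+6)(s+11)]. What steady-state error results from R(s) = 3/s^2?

297/26

The open loop has one pole at the origin → type 1 system.
K_v = lim_{s→0} s·G(s) = 4·1·13 / (3·6·11) = 26/99.
e_ss = 3/K_v = 3/(26/99) = 297/26.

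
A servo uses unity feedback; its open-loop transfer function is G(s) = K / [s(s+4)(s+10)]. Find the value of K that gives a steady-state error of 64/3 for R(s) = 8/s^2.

System type = 1 (one pole at s=0).
K_v = lim_{s→0} s·G(s) = K / (4·10) = 0.025·K.
e_ss = 8/K_v = 64/3 ⇒ K_v = 0.375 ⇒ K = 0.375/0.025 = 15.

15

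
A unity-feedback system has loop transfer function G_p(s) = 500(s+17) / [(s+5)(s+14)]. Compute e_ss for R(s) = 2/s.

G_p(s) has no factors of s in the denominator, so the system is type 0.
K_p = lim_{s→0} G_p(s) = 500·17 / (5·14) = 850/7.
e_ss = 2/(1 + K_p) = 2/(857/7) = 14/857.

14/857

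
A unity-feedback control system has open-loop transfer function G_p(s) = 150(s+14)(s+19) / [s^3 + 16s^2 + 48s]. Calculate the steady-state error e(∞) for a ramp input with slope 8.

Lowest-order denominator term is 48s, so the open loop has 1 pole at the origin → type 1 system.
K_v = lim_{s→0} s·G_p(s) = 150·14·19 / 48 = 831.25.
e_ss = 8/K_v = 8/831.25 = 32/3325.

32/3325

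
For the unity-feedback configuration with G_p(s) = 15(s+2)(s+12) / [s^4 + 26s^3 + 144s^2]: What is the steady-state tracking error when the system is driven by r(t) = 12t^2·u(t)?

9.6

Lowest-order denominator term is 144s^2, so the open loop has 2 poles at the origin → type 2 system.
K_a = lim_{s→0} s^2·G_p(s) = 15·2·12 / 144 = 2.5.
r(t) = 12t^2 gives R(s) = 24/s^3.
e_ss = 24/K_a = 24/2.5 = 9.6.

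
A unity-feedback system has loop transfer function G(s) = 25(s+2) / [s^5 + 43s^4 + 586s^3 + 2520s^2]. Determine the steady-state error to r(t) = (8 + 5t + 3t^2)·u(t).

The denominator has no term below 2520s^2 — 2 poles at s=0, type 2. Treating each term separately:
  • 8: tracked with zero error.
  • 5t: tracked with zero error.
  • 3t^2: e_ss = 6/K_a with K_a=5/252 → 302.4.
Total e_ss = 302.4.

302.4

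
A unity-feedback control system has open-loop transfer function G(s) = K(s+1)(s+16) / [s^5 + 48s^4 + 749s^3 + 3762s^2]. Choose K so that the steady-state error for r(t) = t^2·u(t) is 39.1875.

12

The denominator has no term below 3762s^2 — 2 poles at s=0, type 2.
K_a = lim_{s→0} s^2·G(s) = K·1·16 / 3762 = (8/1881)·K.
e_ss = 2/K_a = 39.1875 ⇒ K_a = 32/627 ⇒ K = (32/627)/(8/1881) = 12.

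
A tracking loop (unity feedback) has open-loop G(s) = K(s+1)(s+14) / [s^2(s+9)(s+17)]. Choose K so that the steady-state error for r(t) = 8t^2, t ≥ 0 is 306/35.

Two free integrators in G(s): this is a type 2 system.
K_a = lim_{s→0} s^2·G(s) = K·1·14 / (9·17) = (14/153)·K.
e_ss = 16/K_a = 306/35 ⇒ K_a = 280/153 ⇒ K = (280/153)/(14/153) = 20.

20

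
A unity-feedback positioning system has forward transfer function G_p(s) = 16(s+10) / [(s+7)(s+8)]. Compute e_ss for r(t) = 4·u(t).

The open loop has no poles at the origin → type 0 system.
K_p = lim_{s→0} G_p(s) = 16·10 / (7·8) = 20/7.
e_ss = 4/(1 + K_p) = 4/(27/7) = 28/27.

28/27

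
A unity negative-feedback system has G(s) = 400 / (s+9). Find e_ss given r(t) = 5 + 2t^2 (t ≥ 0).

No free integrators in G(s): this is a type 0 system. By superposition:
  • 5: e_ss = 5/(1+K_p) with K_p=400/9 → 45/409.
  • 2t^2: a type-0 system cannot track it, e_ss → ∞.
The unbounded component dominates.

infinity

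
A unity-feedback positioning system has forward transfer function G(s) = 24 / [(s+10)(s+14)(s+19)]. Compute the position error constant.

The open loop has no poles at the origin → type 0 system.
K_p = lim_{s→0} G(s) = 24 / (10·14·19) = 6/665.

6/665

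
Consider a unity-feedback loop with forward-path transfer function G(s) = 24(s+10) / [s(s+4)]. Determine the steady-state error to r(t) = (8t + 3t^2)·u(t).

System type = 1 (one pole at s=0). Treating each term separately:
  • 8t: e_ss = 8/K_v with K_v=60 → 2/15.
  • 3t^2: a type-1 system cannot track it, e_ss → ∞.
The unbounded component dominates.

infinity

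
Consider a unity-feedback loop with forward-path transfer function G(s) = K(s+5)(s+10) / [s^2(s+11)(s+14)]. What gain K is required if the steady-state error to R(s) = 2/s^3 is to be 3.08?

2

System type = 2 (two poles at s=0).
K_a = lim_{s→0} s^2·G(s) = K·5·10 / (11·14) = (25/77)·K.
e_ss = 2/K_a = 3.08 ⇒ K_a = 50/77 ⇒ K = (50/77)/(25/77) = 2.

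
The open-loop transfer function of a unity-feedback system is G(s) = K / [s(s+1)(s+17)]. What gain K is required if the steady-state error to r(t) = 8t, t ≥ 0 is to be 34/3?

12

The open loop has one pole at the origin → type 1 system.
K_v = lim_{s→0} s·G(s) = K / (1·17) = (1/17)·K.
e_ss = 8/K_v = 34/3 ⇒ K_v = 12/17 ⇒ K = (12/17)/(1/17) = 12.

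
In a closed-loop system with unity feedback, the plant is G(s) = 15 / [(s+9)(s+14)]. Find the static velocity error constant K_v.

0

System type = 0 (no poles at s=0).
K_v = lim_{s→0} s·G(s) = 0 (the extra factor of s kills the finite limit).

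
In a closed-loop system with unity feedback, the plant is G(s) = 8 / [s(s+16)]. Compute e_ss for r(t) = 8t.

One free integrator in G(s): this is a type 1 system.
K_v = lim_{s→0} s·G(s) = 8 / (16) = 0.5.
e_ss = 8/K_v = 8/0.5 = 16.

16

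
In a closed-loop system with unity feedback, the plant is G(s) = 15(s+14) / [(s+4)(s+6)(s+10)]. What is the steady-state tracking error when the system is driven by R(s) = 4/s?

System type = 0 (no poles at s=0).
K_p = lim_{s→0} G(s) = 15·14 / (4·6·10) = 0.875.
e_ss = 4/(1 + K_p) = 4/1.875 = 32/15.

32/15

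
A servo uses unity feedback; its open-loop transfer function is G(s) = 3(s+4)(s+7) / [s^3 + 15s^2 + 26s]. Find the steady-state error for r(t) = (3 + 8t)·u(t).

Lowest-order denominator term is 26s, so the open loop has 1 pole at the origin → type 1 system. By superposition:
  • 3: tracked with zero error.
  • 8t: e_ss = 8/K_v with K_v=42/13 → 52/21.
Total e_ss = 52/21.

52/21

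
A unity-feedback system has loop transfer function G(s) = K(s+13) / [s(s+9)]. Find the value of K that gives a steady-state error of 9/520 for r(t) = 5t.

System type = 1 (one pole at s=0).
K_v = lim_{s→0} s·G(s) = K·13 / (9) = (13/9)·K.
e_ss = 5/K_v = 9/520 ⇒ K_v = 2600/9 ⇒ K = (2600/9)/(13/9) = 200.

200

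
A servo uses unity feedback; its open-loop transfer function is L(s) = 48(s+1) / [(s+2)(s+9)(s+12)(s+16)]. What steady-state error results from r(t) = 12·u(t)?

The open loop has no poles at the origin → type 0 system.
K_p = lim_{s→0} L(s) = 48·1 / (2·9·12·16) = 1/72.
e_ss = 12/(1 + K_p) = 12/(73/72) = 864/73.

864/73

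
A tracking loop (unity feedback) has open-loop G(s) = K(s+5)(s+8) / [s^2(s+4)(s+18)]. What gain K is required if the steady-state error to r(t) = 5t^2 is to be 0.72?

System type = 2 (two poles at s=0).
K_a = lim_{s→0} s^2·G(s) = K·5·8 / (4·18) = (5/9)·K.
e_ss = 10/K_a = 0.72 ⇒ K_a = 125/9 ⇒ K = (125/9)/(5/9) = 25.

25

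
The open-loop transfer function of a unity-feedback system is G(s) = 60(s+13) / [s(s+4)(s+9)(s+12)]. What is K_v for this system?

One free integrator in G(s): this is a type 1 system.
K_v = lim_{s→0} s·G(s) = 60·13 / (4·9·12) = 65/36.

65/36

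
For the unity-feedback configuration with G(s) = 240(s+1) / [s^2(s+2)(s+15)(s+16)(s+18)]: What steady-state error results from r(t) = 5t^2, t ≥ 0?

360

G(s) has two factors of s in the denominator, so the system is type 2.
K_a = lim_{s→0} s^2·G(s) = 240·1 / (2·15·16·18) = 1/36.
r(t) = 5t^2 gives R(s) = 10/s^3.
e_ss = 10/K_a = 10/(1/36) = 360.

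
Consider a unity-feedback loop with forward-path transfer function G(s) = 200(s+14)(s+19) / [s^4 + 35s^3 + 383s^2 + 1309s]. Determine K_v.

Factoring s from the denominator leaves a polynomial with constant term 1309, so the system is type 1.
K_v = lim_{s→0} s·G(s) = 200·14·19 / 1309 = 7600/187.

7600/187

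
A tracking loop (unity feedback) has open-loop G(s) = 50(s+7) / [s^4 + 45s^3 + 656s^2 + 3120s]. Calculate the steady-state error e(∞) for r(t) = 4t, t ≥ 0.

1248/35

Lowest-order denominator term is 3120s, so the open loop has 1 pole at the origin → type 1 system.
K_v = lim_{s→0} s·G(s) = 50·7 / 3120 = 35/312.
e_ss = 4/K_v = 4/(35/312) = 1248/35.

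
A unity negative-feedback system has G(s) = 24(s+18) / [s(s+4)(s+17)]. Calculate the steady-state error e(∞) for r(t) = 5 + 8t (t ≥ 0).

34/27

System type = 1 (one pole at s=0). Taking each input component in turn:
  • 5: tracked with zero error.
  • 8t: e_ss = 8/K_v with K_v=108/17 → 34/27.
Total e_ss = 34/27.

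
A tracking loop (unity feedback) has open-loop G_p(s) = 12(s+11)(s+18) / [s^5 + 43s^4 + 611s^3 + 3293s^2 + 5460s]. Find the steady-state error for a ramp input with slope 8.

1820/99

Lowest-order denominator term is 5460s, so the open loop has 1 pole at the origin → type 1 system.
K_v = lim_{s→0} s·G_p(s) = 12·11·18 / 5460 = 198/455.
e_ss = 8/K_v = 8/(198/455) = 1820/99.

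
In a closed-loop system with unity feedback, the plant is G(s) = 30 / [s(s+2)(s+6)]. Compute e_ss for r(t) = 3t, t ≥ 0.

1.2

G(s) has one factor of s in the denominator, so the system is type 1.
K_v = lim_{s→0} s·G(s) = 30 / (2·6) = 2.5.
e_ss = 3/K_v = 3/2.5 = 1.2.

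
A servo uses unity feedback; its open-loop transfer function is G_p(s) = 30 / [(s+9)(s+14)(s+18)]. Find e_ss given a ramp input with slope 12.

infinity

System type = 0 (no poles at s=0).
For a type-0 system K_v = 0, so e_ss to a ramp input is unbounded.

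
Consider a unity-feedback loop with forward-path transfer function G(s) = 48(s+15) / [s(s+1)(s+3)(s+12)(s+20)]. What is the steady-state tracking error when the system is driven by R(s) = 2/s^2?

The open loop has one pole at the origin → type 1 system.
K_v = lim_{s→0} s·G(s) = 48·15 / (1·3·12·20) = 1.
e_ss = 2/K_v = 2/1 = 2.

2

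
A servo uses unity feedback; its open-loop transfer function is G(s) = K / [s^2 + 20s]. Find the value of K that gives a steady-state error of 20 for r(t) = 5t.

Factoring s from the denominator leaves a polynomial with constant term 20, so the system is type 1.
K_v = lim_{s→0} s·G(s) = K / 20 = 0.05·K.
e_ss = 5/K_v = 20 ⇒ K_v = 0.25 ⇒ K = 0.25/0.05 = 5.

5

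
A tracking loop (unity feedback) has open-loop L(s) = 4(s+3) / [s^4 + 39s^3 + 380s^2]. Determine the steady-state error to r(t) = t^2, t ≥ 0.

190/3

Factoring s^2 from the denominator leaves a polynomial with constant term 380, so the system is type 2.
K_a = lim_{s→0} s^2·L(s) = 4·3 / 380 = 3/95.
r(t) = t^2 gives R(s) = 2/s^3.
e_ss = 2/K_a = 2/(3/95) = 190/3.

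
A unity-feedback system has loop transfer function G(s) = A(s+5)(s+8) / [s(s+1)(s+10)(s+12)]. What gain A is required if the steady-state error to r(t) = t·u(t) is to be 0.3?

10

One free integrator in G(s): this is a type 1 system.
K_v = lim_{s→0} s·G(s) = A·5·8 / (1·10·12) = (1/3)·A.
e_ss = 1/K_v = 0.3 ⇒ K_v = 10/3 ⇒ A = (10/3)/(1/3) = 10.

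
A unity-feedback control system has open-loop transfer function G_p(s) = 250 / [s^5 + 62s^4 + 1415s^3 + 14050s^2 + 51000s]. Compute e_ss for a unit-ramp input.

204

The denominator has no term below 51000s — 1 pole at s=0, type 1.
K_v = lim_{s→0} s·G_p(s) = 250 / 51000 = 1/204.
e_ss = 1/K_v = 1/(1/204) = 204.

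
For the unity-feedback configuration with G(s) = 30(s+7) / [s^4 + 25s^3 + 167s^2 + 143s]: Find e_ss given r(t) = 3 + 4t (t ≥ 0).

Factoring s from the denominator leaves a polynomial with constant term 143, so the system is type 1. By superposition:
  • 3: tracked with zero error.
  • 4t: e_ss = 4/K_v with K_v=210/143 → 286/105.
Total e_ss = 286/105.

286/105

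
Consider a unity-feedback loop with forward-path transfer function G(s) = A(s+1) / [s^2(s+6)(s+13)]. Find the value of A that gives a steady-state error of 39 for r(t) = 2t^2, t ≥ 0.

System type = 2 (two poles at s=0).
K_a = lim_{s→0} s^2·G(s) = A·1 / (6·13) = (1/78)·A.
e_ss = 4/K_a = 39 ⇒ K_a = 4/39 ⇒ A = (4/39)/(1/78) = 8.

8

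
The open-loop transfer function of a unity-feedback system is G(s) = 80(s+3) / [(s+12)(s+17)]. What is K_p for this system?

20/17

No free integrators in G(s): this is a type 0 system.
K_p = lim_{s→0} G(s) = 80·3 / (12·17) = 20/17.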